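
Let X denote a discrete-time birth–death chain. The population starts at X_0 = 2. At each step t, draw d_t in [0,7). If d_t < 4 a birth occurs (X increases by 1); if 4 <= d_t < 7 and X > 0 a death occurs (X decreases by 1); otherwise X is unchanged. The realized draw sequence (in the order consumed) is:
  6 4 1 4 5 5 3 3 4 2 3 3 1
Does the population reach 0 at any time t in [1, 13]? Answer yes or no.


t=0: X=2, d=6 → death, X_1=1
t=1: X=1, d=4 → death, X_2=0
t=2: X=0, d=1 → birth, X_3=1
t=3: X=1, d=4 → death, X_4=0
t=4: X=0, d=5 → hold, X_5=0
t=5: X=0, d=5 → hold, X_6=0
t=6: X=0, d=3 → birth, X_7=1
t=7: X=1, d=3 → birth, X_8=2
t=8: X=2, d=4 → death, X_9=1
t=9: X=1, d=2 → birth, X_10=2
t=10: X=2, d=3 → birth, X_11=3
t=11: X=3, d=3 → birth, X_12=4
t=12: X=4, d=1 → birth, X_13=5

yes


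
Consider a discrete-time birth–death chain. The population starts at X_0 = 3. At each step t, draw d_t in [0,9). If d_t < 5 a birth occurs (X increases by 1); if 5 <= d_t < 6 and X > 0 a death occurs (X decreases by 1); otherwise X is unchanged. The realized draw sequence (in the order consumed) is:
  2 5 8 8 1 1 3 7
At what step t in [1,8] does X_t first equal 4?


t=0: X=3, d=2 → birth, X_1=4
t=1: X=4, d=5 → death, X_2=3
t=2: X=3, d=8 → hold, X_3=3
t=3: X=3, d=8 → hold, X_4=3
t=4: X=3, d=1 → birth, X_5=4
t=5: X=4, d=1 → birth, X_6=5
t=6: X=5, d=3 → birth, X_7=6
t=7: X=6, d=7 → hold, X_8=6

1


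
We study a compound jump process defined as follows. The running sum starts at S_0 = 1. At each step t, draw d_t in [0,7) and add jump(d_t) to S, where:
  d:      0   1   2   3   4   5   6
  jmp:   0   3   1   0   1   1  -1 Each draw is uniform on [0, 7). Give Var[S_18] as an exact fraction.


Outcome values over d=0..6: [0, 3, 1, 0, 1, 1, -1]
Σy = 5, Σy² = 13, M = 7
μ = 5/7 = 5/7,  σ² = 13/7 − (5/7)² = 66/49
Independent increments: Var[S_18] = 18·σ² = 18·(66/49) = 1188/49

1188/49


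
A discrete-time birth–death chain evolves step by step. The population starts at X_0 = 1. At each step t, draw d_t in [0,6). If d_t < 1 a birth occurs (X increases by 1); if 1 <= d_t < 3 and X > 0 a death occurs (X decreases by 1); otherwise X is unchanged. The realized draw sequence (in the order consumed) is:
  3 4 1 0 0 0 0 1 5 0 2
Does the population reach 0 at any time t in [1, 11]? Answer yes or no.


t=0: X=1, d=3 → hold, X_1=1
t=1: X=1, d=4 → hold, X_2=1
t=2: X=1, d=1 → death, X_3=0
t=3: X=0, d=0 → birth, X_4=1
t=4: X=1, d=0 → birth, X_5=2
t=5: X=2, d=0 → birth, X_6=3
t=6: X=3, d=0 → birth, X_7=4
t=7: X=4, d=1 → death, X_8=3
t=8: X=3, d=5 → hold, X_9=3
t=9: X=3, d=0 → birth, X_10=4
t=10: X=4, d=2 → death, X_11=3

yes


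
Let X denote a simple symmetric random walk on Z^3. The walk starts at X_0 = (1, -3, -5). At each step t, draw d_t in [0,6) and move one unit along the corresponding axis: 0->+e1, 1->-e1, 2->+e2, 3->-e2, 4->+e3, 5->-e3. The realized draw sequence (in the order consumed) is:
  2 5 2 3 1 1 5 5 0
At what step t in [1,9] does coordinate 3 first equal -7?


t=0: X=(1, -3, -5), d=2 → +e2, X_1=(1, -2, -5)
t=1: X=(1, -2, -5), d=5 → -e3, X_2=(1, -2, -6)
t=2: X=(1, -2, -6), d=2 → +e2, X_3=(1, -1, -6)
t=3: X=(1, -1, -6), d=3 → -e2, X_4=(1, -2, -6)
t=4: X=(1, -2, -6), d=1 → -e1, X_5=(0, -2, -6)
t=5: X=(0, -2, -6), d=1 → -e1, X_6=(-1, -2, -6)
t=6: X=(-1, -2, -6), d=5 → -e3, X_7=(-1, -2, -7)
t=7: X=(-1, -2, -7), d=5 → -e3, X_8=(-1, -2, -8)
t=8: X=(-1, -2, -8), d=0 → +e1, X_9=(0, -2, -8)

7


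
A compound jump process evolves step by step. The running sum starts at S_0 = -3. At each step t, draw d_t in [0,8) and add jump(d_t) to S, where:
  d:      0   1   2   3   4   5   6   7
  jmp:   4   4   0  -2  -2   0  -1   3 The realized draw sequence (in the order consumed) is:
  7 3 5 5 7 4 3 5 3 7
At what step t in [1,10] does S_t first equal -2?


2

t=0: S=-3, d=7, jump=3, S_1=0
t=1: S=0, d=3, jump=-2, S_2=-2
t=2: S=-2, d=5, jump=0, S_3=-2
t=3: S=-2, d=5, jump=0, S_4=-2
t=4: S=-2, d=7, jump=3, S_5=1
t=5: S=1, d=4, jump=-2, S_6=-1
t=6: S=-1, d=3, jump=-2, S_7=-3
t=7: S=-3, d=5, jump=0, S_8=-3
t=8: S=-3, d=3, jump=-2, S_9=-5
t=9: S=-5, d=7, jump=3, S_10=-2


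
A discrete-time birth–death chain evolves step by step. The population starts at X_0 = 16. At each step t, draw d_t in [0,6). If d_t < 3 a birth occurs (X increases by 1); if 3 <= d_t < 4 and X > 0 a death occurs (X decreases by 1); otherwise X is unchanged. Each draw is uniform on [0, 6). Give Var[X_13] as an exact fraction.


X can drop by at most 1 per step and X_0 = 16 > T = 13, so X_t >= 16 − t >= 3 > 0 for every t <= 13: the floor at 0 (the 'and X > 0' condition) never binds. Hence X_13 = X_0 + Σ_{t<13} Y_t with i.i.d. increments Y_t = y(d_t) ∈ {+1, −1, 0}.
Outcome values over d=0..5: [1, 1, 1, -1, 0, 0]
Σy = 2, Σy² = 4, M = 6
μ = 2/6 = 1/3,  σ² = 4/6 − (1/3)² = 5/9
Independent increments: Var[X_13] = 13·σ² = 13·(5/9) = 65/9

65/9


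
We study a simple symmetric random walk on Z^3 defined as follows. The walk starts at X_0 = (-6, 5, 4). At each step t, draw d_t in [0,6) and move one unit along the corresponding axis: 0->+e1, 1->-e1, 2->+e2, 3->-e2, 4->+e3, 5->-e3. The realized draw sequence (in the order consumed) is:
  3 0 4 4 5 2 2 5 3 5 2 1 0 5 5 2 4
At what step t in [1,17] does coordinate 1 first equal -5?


t=0: X=(-6, 5, 4), d=3 → -e2, X_1=(-6, 4, 4)
t=1: X=(-6, 4, 4), d=0 → +e1, X_2=(-5, 4, 4)
t=2: X=(-5, 4, 4), d=4 → +e3, X_3=(-5, 4, 5)
t=3: X=(-5, 4, 5), d=4 → +e3, X_4=(-5, 4, 6)
t=4: X=(-5, 4, 6), d=5 → -e3, X_5=(-5, 4, 5)
t=5: X=(-5, 4, 5), d=2 → +e2, X_6=(-5, 5, 5)
t=6: X=(-5, 5, 5), d=2 → +e2, X_7=(-5, 6, 5)
t=7: X=(-5, 6, 5), d=5 → -e3, X_8=(-5, 6, 4)
t=8: X=(-5, 6, 4), d=3 → -e2, X_9=(-5, 5, 4)
t=9: X=(-5, 5, 4), d=5 → -e3, X_10=(-5, 5, 3)
t=10: X=(-5, 5, 3), d=2 → +e2, X_11=(-5, 6, 3)
t=11: X=(-5, 6, 3), d=1 → -e1, X_12=(-6, 6, 3)
t=12: X=(-6, 6, 3), d=0 → +e1, X_13=(-5, 6, 3)
t=13: X=(-5, 6, 3), d=5 → -e3, X_14=(-5, 6, 2)
t=14: X=(-5, 6, 2), d=5 → -e3, X_15=(-5, 6, 1)
t=15: X=(-5, 6, 1), d=2 → +e2, X_16=(-5, 7, 1)
t=16: X=(-5, 7, 1), d=4 → +e3, X_17=(-5, 7, 2)

2


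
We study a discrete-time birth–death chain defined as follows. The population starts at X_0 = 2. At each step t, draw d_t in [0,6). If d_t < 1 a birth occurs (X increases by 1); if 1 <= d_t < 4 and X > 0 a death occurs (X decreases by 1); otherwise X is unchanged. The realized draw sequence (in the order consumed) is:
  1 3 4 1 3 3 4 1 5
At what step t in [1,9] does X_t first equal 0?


2

t=0: X=2, d=1 → death, X_1=1
t=1: X=1, d=3 → death, X_2=0
t=2: X=0, d=4 → hold, X_3=0
t=3: X=0, d=1 → hold, X_4=0
t=4: X=0, d=3 → hold, X_5=0
t=5: X=0, d=3 → hold, X_6=0
t=6: X=0, d=4 → hold, X_7=0
t=7: X=0, d=1 → hold, X_8=0
t=8: X=0, d=5 → hold, X_9=0


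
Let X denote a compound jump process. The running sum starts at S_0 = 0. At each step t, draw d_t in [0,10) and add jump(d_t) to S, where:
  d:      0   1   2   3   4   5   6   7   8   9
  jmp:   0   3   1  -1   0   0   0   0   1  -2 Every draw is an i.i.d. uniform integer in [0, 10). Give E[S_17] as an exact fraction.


Outcome values over d=0..9: [0, 3, 1, -1, 0, 0, 0, 0, 1, -2]
Σy = 2, Σy² = 16, M = 10
μ = 2/10 = 1/5,  σ² = 16/10 − (1/5)² = 39/25
E[S_17] = 0 + 17·(1/5) = 17/5

17/5


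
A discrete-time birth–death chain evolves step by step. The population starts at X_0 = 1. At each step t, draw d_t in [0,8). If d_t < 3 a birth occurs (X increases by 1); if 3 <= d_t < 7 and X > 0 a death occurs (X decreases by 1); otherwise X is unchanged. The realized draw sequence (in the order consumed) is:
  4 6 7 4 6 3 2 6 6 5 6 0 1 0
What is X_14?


t=0: X=1, d=4 → death, X_1=0
t=1: X=0, d=6 → hold, X_2=0
t=2: X=0, d=7 → hold, X_3=0
t=3: X=0, d=4 → hold, X_4=0
t=4: X=0, d=6 → hold, X_5=0
t=5: X=0, d=3 → hold, X_6=0
t=6: X=0, d=2 → birth, X_7=1
t=7: X=1, d=6 → death, X_8=0
t=8: X=0, d=6 → hold, X_9=0
t=9: X=0, d=5 → hold, X_10=0
t=10: X=0, d=6 → hold, X_11=0
t=11: X=0, d=0 → birth, X_12=1
t=12: X=1, d=1 → birth, X_13=2
t=13: X=2, d=0 → birth, X_14=3

3


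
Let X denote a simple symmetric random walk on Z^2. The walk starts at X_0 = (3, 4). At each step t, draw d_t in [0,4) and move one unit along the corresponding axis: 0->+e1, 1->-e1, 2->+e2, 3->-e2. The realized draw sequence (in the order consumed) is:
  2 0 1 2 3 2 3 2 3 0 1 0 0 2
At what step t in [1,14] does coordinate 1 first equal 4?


t=0: X=(3, 4), d=2 → +e2, X_1=(3, 5)
t=1: X=(3, 5), d=0 → +e1, X_2=(4, 5)
t=2: X=(4, 5), d=1 → -e1, X_3=(3, 5)
t=3: X=(3, 5), d=2 → +e2, X_4=(3, 6)
t=4: X=(3, 6), d=3 → -e2, X_5=(3, 5)
t=5: X=(3, 5), d=2 → +e2, X_6=(3, 6)
t=6: X=(3, 6), d=3 → -e2, X_7=(3, 5)
t=7: X=(3, 5), d=2 → +e2, X_8=(3, 6)
t=8: X=(3, 6), d=3 → -e2, X_9=(3, 5)
t=9: X=(3, 5), d=0 → +e1, X_10=(4, 5)
t=10: X=(4, 5), d=1 → -e1, X_11=(3, 5)
t=11: X=(3, 5), d=0 → +e1, X_12=(4, 5)
t=12: X=(4, 5), d=0 → +e1, X_13=(5, 5)
t=13: X=(5, 5), d=2 → +e2, X_14=(5, 6)

2


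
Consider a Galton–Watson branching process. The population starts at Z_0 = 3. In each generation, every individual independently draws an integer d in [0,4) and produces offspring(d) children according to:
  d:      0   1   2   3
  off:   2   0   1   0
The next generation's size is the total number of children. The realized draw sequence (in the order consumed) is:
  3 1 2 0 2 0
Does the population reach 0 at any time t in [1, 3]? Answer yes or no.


gen 0: Z_0=3, draws=[3, 1, 2], offspring=[0, 0, 1], Z_1=1
gen 1: Z_1=1, draws=[0], offspring=[2], Z_2=2
gen 2: Z_2=2, draws=[2, 0], offspring=[1, 2], Z_3=3

no


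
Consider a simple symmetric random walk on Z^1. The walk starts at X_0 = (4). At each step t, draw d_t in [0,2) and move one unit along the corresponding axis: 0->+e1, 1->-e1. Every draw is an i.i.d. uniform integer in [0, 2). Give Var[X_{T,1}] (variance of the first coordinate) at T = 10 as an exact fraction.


Outcome values over d=0..1: [1, -1]
Σy = 0, Σy² = 2, M = 2
μ = 0/2 = 0,  σ² = 2/2 − (0)² = 1
Independent increments: Var[X_10] = 10·σ² = 10·(1) = 10

10


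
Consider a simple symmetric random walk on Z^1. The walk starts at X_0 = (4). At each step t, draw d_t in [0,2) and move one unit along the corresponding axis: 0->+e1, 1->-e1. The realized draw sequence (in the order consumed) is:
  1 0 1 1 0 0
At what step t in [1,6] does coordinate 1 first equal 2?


t=0: X=(4), d=1 → -e1, X_1=(3)
t=1: X=(3), d=0 → +e1, X_2=(4)
t=2: X=(4), d=1 → -e1, X_3=(3)
t=3: X=(3), d=1 → -e1, X_4=(2)
t=4: X=(2), d=0 → +e1, X_5=(3)
t=5: X=(3), d=0 → +e1, X_6=(4)

4


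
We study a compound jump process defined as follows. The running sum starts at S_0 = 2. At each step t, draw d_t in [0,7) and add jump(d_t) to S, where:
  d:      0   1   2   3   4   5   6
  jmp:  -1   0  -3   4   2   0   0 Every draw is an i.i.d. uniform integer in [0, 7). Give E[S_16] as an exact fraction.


46/7

Outcome values over d=0..6: [-1, 0, -3, 4, 2, 0, 0]
Σy = 2, Σy² = 30, M = 7
μ = 2/7 = 2/7,  σ² = 30/7 − (2/7)² = 206/49
E[S_16] = 2 + 16·(2/7) = 46/7


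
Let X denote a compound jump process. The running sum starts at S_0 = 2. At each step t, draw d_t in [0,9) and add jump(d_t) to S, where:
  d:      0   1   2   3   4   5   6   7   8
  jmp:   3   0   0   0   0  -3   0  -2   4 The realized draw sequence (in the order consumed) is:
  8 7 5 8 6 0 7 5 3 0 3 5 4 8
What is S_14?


t=0: S=2, d=8, jump=4, S_1=6
t=1: S=6, d=7, jump=-2, S_2=4
t=2: S=4, d=5, jump=-3, S_3=1
t=3: S=1, d=8, jump=4, S_4=5
t=4: S=5, d=6, jump=0, S_5=5
t=5: S=5, d=0, jump=3, S_6=8
t=6: S=8, d=7, jump=-2, S_7=6
t=7: S=6, d=5, jump=-3, S_8=3
t=8: S=3, d=3, jump=0, S_9=3
t=9: S=3, d=0, jump=3, S_10=6
t=10: S=6, d=3, jump=0, S_11=6
t=11: S=6, d=5, jump=-3, S_12=3
t=12: S=3, d=4, jump=0, S_13=3
t=13: S=3, d=8, jump=4, S_14=7

7


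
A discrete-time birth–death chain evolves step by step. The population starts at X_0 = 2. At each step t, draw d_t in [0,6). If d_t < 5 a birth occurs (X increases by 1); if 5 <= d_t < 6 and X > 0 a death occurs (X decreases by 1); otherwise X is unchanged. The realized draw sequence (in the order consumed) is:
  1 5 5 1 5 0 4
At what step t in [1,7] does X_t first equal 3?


t=0: X=2, d=1 → birth, X_1=3
t=1: X=3, d=5 → death, X_2=2
t=2: X=2, d=5 → death, X_3=1
t=3: X=1, d=1 → birth, X_4=2
t=4: X=2, d=5 → death, X_5=1
t=5: X=1, d=0 → birth, X_6=2
t=6: X=2, d=4 → birth, X_7=3

1


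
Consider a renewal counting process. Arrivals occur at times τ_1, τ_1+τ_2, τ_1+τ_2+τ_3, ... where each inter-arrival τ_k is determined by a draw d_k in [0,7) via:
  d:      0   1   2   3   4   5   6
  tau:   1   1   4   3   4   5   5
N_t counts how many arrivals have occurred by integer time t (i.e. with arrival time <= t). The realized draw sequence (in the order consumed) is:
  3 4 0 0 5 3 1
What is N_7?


2

draw d_1=3: τ_1=3, arrival time A_1=3
draw d_2=4: τ_2=4, arrival time A_2=7
draw d_3=0: τ_3=1, arrival time A_3=8
draw d_4=0: τ_4=1, arrival time A_4=9
draw d_5=5: τ_5=5, arrival time A_5=14
draw d_6=3: τ_6=3, arrival time A_6=17
draw d_7=1: τ_7=1, arrival time A_7=18
N_t over t=0..7: 0:0 1:0 2:0 3:1 4:1 5:1 6:1 7:2


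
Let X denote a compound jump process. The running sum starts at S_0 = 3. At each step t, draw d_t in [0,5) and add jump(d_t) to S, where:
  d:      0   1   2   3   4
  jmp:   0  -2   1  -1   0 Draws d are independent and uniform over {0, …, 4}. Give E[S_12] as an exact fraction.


Outcome values over d=0..4: [0, -2, 1, -1, 0]
Σy = -2, Σy² = 6, M = 5
μ = -2/5 = -2/5,  σ² = 6/5 − (-2/5)² = 26/25
E[S_12] = 3 + 12·(-2/5) = -9/5

-9/5


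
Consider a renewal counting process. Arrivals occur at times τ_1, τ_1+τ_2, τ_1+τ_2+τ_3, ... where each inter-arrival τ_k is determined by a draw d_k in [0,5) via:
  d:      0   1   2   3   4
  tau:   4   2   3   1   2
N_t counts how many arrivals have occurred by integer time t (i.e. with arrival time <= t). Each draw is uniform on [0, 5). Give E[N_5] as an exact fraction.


Inter-arrival values over d=0..4: [4, 2, 3, 1, 2]
Each d has probability 1/5, so the pmf of τ is: f(1) = 1/5, f(2) = 2/5, f(3) = 1/5, f(4) = 1/5
Renewal equation for m(n) = E[N_n]: condition on τ_1 = k (if k <= n, one arrival plus a fresh copy on the remaining n−k steps): m(n) = F(n) + Σ_{k<=n} f(k)·m(n−k), where F(n) = P(τ <= n) and m(0) = 0
m(1) = F(1) = 1/5
m(2) = F(2) + f(1)·m(1) = 3/5 + 1/5·1/5 = 16/25
m(3) = F(3) + f(1)·m(2) + f(2)·m(1) = 4/5 + 1/5·16/25 + 2/5·1/5 = 126/125
m(4) = F(4) + f(1)·m(3) + f(2)·m(2) + f(3)·m(1) = 1 + 1/5·126/125 + 2/5·16/25 + 1/5·1/5 = 936/625
m(5) = F(5) + f(1)·m(4) + f(2)·m(3) + f(3)·m(2) + f(4)·m(1) = 1 + 1/5·936/625 + 2/5·126/125 + 1/5·16/25 + 1/5·1/5 = 5846/3125
E[N_5] = m(5) = 5846/3125

5846/3125


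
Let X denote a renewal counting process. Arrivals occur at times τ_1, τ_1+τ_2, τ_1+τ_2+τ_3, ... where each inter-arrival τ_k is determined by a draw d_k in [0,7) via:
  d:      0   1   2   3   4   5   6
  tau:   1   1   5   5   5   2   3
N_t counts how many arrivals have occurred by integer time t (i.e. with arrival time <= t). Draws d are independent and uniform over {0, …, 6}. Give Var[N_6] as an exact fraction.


Inter-arrival values over d=0..6: [1, 1, 5, 5, 5, 2, 3]
Each d has probability 1/7, so the pmf of τ is: f(1) = 2/7, f(2) = 1/7, f(3) = 1/7, f(5) = 3/7
Let p_n(j) = P(N_n = j), with p_0 = [1]. Condition on τ_1: p_n(0) = P(τ > n), and for j >= 1, p_n(j) = Σ_{k<=n} f(k)·p_{n−k}(j−1)
p_1 = [5/7, 2/7]  (j = 0..1)
p_2 = [4/7, 17/49, 4/49]  (j = 0..2)
p_3 = [3/7, 20/49, 48/343, 8/343]  (j = 0..3)
p_4 = [3/7, 15/49, 71/343, 124/2401, 16/2401]  (j = 0..4)
p_5 = [0, 34/49, 67/343, 218/2401, 304/16807, 32/16807]  (j = 0..5)
p_6 = [0, 3/7, 145/343, 253/2401, 88/2401, 720/117649, 64/117649]  (j = 0..6)
E[N_6] = Σ j·p_6(j) = 208314/117649;  E[N_6²] = Σ j²·p_6(j) = 450230/117649
Var[N_6] = 450230/117649 − (208314/117649)² = 9574386674/13841287201

9574386674/13841287201


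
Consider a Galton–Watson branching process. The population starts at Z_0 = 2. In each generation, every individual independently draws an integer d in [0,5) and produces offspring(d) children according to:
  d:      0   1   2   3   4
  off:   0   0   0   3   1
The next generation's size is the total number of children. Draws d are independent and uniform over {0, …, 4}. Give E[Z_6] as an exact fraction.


8192/15625

Outcome values over d=0..4: [0, 0, 0, 3, 1]
Σy = 4, Σy² = 10, M = 5
μ = 4/5 = 4/5,  σ² = 10/5 − (4/5)² = 34/25
E[Z_0] = 2
E[Z_1] = 4/5·E[Z_0] = 8/5
E[Z_2] = 4/5·E[Z_1] = 32/25
E[Z_3] = 4/5·E[Z_2] = 128/125
E[Z_4] = 4/5·E[Z_3] = 512/625
E[Z_5] = 4/5·E[Z_4] = 2048/3125
E[Z_6] = 4/5·E[Z_5] = 8192/15625


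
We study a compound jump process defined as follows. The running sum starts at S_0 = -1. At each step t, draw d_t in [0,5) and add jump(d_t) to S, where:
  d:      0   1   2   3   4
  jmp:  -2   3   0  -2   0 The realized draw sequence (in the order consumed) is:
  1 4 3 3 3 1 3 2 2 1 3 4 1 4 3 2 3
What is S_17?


t=0: S=-1, d=1, jump=3, S_1=2
t=1: S=2, d=4, jump=0, S_2=2
t=2: S=2, d=3, jump=-2, S_3=0
t=3: S=0, d=3, jump=-2, S_4=-2
t=4: S=-2, d=3, jump=-2, S_5=-4
t=5: S=-4, d=1, jump=3, S_6=-1
t=6: S=-1, d=3, jump=-2, S_7=-3
t=7: S=-3, d=2, jump=0, S_8=-3
t=8: S=-3, d=2, jump=0, S_9=-3
t=9: S=-3, d=1, jump=3, S_10=0
t=10: S=0, d=3, jump=-2, S_11=-2
t=11: S=-2, d=4, jump=0, S_12=-2
t=12: S=-2, d=1, jump=3, S_13=1
t=13: S=1, d=4, jump=0, S_14=1
t=14: S=1, d=3, jump=-2, S_15=-1
t=15: S=-1, d=2, jump=0, S_16=-1
t=16: S=-1, d=3, jump=-2, S_17=-3

-3


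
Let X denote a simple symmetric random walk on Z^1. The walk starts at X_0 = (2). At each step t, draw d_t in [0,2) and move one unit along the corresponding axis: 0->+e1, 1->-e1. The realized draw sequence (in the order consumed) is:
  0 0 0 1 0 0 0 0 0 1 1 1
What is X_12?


t=0: X=(2), d=0 → +e1, X_1=(3)
t=1: X=(3), d=0 → +e1, X_2=(4)
t=2: X=(4), d=0 → +e1, X_3=(5)
t=3: X=(5), d=1 → -e1, X_4=(4)
t=4: X=(4), d=0 → +e1, X_5=(5)
t=5: X=(5), d=0 → +e1, X_6=(6)
t=6: X=(6), d=0 → +e1, X_7=(7)
t=7: X=(7), d=0 → +e1, X_8=(8)
t=8: X=(8), d=0 → +e1, X_9=(9)
t=9: X=(9), d=1 → -e1, X_10=(8)
t=10: X=(8), d=1 → -e1, X_11=(7)
t=11: X=(7), d=1 → -e1, X_12=(6)

(6)


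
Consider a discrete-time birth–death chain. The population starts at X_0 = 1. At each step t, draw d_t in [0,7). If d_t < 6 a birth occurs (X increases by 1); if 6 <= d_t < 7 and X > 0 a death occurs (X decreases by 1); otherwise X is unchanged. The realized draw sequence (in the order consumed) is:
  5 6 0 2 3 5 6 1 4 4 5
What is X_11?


t=0: X=1, d=5 → birth, X_1=2
t=1: X=2, d=6 → death, X_2=1
t=2: X=1, d=0 → birth, X_3=2
t=3: X=2, d=2 → birth, X_4=3
t=4: X=3, d=3 → birth, X_5=4
t=5: X=4, d=5 → birth, X_6=5
t=6: X=5, d=6 → death, X_7=4
t=7: X=4, d=1 → birth, X_8=5
t=8: X=5, d=4 → birth, X_9=6
t=9: X=6, d=4 → birth, X_10=7
t=10: X=7, d=5 → birth, X_11=8

8


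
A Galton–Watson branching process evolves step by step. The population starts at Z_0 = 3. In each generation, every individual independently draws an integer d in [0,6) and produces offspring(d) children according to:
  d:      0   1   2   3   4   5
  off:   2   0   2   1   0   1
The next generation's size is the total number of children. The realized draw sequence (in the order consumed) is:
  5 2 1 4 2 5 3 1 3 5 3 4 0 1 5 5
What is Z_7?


1

gen 0: Z_0=3, draws=[5, 2, 1], offspring=[1, 2, 0], Z_1=3
gen 1: Z_1=3, draws=[4, 2, 5], offspring=[0, 2, 1], Z_2=3
gen 2: Z_2=3, draws=[3, 1, 3], offspring=[1, 0, 1], Z_3=2
gen 3: Z_3=2, draws=[5, 3], offspring=[1, 1], Z_4=2
gen 4: Z_4=2, draws=[4, 0], offspring=[0, 2], Z_5=2
gen 5: Z_5=2, draws=[1, 5], offspring=[0, 1], Z_6=1
gen 6: Z_6=1, draws=[5], offspring=[1], Z_7=1


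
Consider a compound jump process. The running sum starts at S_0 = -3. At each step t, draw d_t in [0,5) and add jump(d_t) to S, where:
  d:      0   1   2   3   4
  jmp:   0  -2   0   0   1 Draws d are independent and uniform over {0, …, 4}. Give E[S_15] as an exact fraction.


Outcome values over d=0..4: [0, -2, 0, 0, 1]
Σy = -1, Σy² = 5, M = 5
μ = -1/5 = -1/5,  σ² = 5/5 − (-1/5)² = 24/25
E[S_15] = -3 + 15·(-1/5) = -6

-6


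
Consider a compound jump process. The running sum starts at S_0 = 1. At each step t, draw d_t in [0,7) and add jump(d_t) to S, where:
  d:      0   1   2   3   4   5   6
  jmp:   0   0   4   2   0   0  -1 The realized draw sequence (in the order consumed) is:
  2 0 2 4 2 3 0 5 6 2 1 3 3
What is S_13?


22

t=0: S=1, d=2, jump=4, S_1=5
t=1: S=5, d=0, jump=0, S_2=5
t=2: S=5, d=2, jump=4, S_3=9
t=3: S=9, d=4, jump=0, S_4=9
t=4: S=9, d=2, jump=4, S_5=13
t=5: S=13, d=3, jump=2, S_6=15
t=6: S=15, d=0, jump=0, S_7=15
t=7: S=15, d=5, jump=0, S_8=15
t=8: S=15, d=6, jump=-1, S_9=14
t=9: S=14, d=2, jump=4, S_10=18
t=10: S=18, d=1, jump=0, S_11=18
t=11: S=18, d=3, jump=2, S_12=20
t=12: S=20, d=3, jump=2, S_13=22


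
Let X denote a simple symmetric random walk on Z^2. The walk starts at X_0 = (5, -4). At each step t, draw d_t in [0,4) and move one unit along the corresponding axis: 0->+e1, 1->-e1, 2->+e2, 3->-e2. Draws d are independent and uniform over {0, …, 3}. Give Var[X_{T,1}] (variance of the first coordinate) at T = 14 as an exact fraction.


7

Outcome values over d=0..3: [1, -1, 0, 0]
Σy = 0, Σy² = 2, M = 4
μ = 0/4 = 0,  σ² = 2/4 − (0)² = 1/2
Independent increments: Var[X_14] = 14·σ² = 14·(1/2) = 7


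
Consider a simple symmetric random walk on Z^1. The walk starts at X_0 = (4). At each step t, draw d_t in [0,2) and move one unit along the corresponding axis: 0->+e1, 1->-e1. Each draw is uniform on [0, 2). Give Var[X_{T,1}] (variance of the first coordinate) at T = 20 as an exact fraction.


20

Outcome values over d=0..1: [1, -1]
Σy = 0, Σy² = 2, M = 2
μ = 0/2 = 0,  σ² = 2/2 − (0)² = 1
Independent increments: Var[X_20] = 20·σ² = 20·(1) = 20


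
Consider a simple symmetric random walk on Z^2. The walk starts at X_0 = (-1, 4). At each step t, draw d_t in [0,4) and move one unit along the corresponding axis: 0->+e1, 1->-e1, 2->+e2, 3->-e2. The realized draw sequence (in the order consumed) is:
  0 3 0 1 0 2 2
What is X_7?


(1, 5)

t=0: X=(-1, 4), d=0 → +e1, X_1=(0, 4)
t=1: X=(0, 4), d=3 → -e2, X_2=(0, 3)
t=2: X=(0, 3), d=0 → +e1, X_3=(1, 3)
t=3: X=(1, 3), d=1 → -e1, X_4=(0, 3)
t=4: X=(0, 3), d=0 → +e1, X_5=(1, 3)
t=5: X=(1, 3), d=2 → +e2, X_6=(1, 4)
t=6: X=(1, 4), d=2 → +e2, X_7=(1, 5)


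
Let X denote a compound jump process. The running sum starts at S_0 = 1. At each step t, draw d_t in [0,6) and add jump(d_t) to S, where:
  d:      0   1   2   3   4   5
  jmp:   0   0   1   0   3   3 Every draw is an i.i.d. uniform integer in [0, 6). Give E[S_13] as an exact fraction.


97/6

Outcome values over d=0..5: [0, 0, 1, 0, 3, 3]
Σy = 7, Σy² = 19, M = 6
μ = 7/6 = 7/6,  σ² = 19/6 − (7/6)² = 65/36
E[S_13] = 1 + 13·(7/6) = 97/6


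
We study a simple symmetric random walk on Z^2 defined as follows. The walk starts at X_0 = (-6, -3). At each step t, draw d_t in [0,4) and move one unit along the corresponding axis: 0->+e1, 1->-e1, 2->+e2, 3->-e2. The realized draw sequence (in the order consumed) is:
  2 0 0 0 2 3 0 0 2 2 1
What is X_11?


t=0: X=(-6, -3), d=2 → +e2, X_1=(-6, -2)
t=1: X=(-6, -2), d=0 → +e1, X_2=(-5, -2)
t=2: X=(-5, -2), d=0 → +e1, X_3=(-4, -2)
t=3: X=(-4, -2), d=0 → +e1, X_4=(-3, -2)
t=4: X=(-3, -2), d=2 → +e2, X_5=(-3, -1)
t=5: X=(-3, -1), d=3 → -e2, X_6=(-3, -2)
t=6: X=(-3, -2), d=0 → +e1, X_7=(-2, -2)
t=7: X=(-2, -2), d=0 → +e1, X_8=(-1, -2)
t=8: X=(-1, -2), d=2 → +e2, X_9=(-1, -1)
t=9: X=(-1, -1), d=2 → +e2, X_10=(-1, 0)
t=10: X=(-1, 0), d=1 → -e1, X_11=(-2, 0)

(-2, 0)


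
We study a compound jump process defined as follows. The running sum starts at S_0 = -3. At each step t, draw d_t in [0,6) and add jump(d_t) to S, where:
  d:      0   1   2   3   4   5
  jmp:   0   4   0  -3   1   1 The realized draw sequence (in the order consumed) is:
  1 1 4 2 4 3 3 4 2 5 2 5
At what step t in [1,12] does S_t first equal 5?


2

t=0: S=-3, d=1, jump=4, S_1=1
t=1: S=1, d=1, jump=4, S_2=5
t=2: S=5, d=4, jump=1, S_3=6
t=3: S=6, d=2, jump=0, S_4=6
t=4: S=6, d=4, jump=1, S_5=7
t=5: S=7, d=3, jump=-3, S_6=4
t=6: S=4, d=3, jump=-3, S_7=1
t=7: S=1, d=4, jump=1, S_8=2
t=8: S=2, d=2, jump=0, S_9=2
t=9: S=2, d=5, jump=1, S_10=3
t=10: S=3, d=2, jump=0, S_11=3
t=11: S=3, d=5, jump=1, S_12=4


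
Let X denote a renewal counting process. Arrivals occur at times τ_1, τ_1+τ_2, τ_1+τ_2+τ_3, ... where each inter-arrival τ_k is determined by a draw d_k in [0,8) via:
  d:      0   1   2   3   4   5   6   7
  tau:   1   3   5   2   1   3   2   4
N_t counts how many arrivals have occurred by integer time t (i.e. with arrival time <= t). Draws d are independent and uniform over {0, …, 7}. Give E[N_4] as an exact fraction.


Inter-arrival values over d=0..7: [1, 3, 5, 2, 1, 3, 2, 4]
Each d has probability 1/8, so the pmf of τ is: f(1) = 1/4, f(2) = 1/4, f(3) = 1/4, f(4) = 1/8, f(5) = 1/8
Renewal equation for m(n) = E[N_n]: condition on τ_1 = k (if k <= n, one arrival plus a fresh copy on the remaining n−k steps): m(n) = F(n) + Σ_{k<=n} f(k)·m(n−k), where F(n) = P(τ <= n) and m(0) = 0
m(1) = F(1) = 1/4
m(2) = F(2) + f(1)·m(1) = 1/2 + 1/4·1/4 = 9/16
m(3) = F(3) + f(1)·m(2) + f(2)·m(1) = 3/4 + 1/4·9/16 + 1/4·1/4 = 61/64
m(4) = F(4) + f(1)·m(3) + f(2)·m(2) + f(3)·m(1) = 7/8 + 1/4·61/64 + 1/4·9/16 + 1/4·1/4 = 337/256
E[N_4] = m(4) = 337/256

337/256


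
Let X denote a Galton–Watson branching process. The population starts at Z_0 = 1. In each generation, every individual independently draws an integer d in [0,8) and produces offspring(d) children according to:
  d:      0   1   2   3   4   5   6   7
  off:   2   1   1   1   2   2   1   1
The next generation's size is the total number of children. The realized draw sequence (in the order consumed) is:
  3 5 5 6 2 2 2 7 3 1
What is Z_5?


gen 0: Z_0=1, draws=[3], offspring=[1], Z_1=1
gen 1: Z_1=1, draws=[5], offspring=[2], Z_2=2
gen 2: Z_2=2, draws=[5, 6], offspring=[2, 1], Z_3=3
gen 3: Z_3=3, draws=[2, 2, 2], offspring=[1, 1, 1], Z_4=3
gen 4: Z_4=3, draws=[7, 3, 1], offspring=[1, 1, 1], Z_5=3

3


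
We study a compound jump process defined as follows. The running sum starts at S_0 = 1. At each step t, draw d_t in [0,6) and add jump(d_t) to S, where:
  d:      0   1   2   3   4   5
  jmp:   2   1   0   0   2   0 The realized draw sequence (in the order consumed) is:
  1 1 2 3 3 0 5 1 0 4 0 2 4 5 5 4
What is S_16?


16

t=0: S=1, d=1, jump=1, S_1=2
t=1: S=2, d=1, jump=1, S_2=3
t=2: S=3, d=2, jump=0, S_3=3
t=3: S=3, d=3, jump=0, S_4=3
t=4: S=3, d=3, jump=0, S_5=3
t=5: S=3, d=0, jump=2, S_6=5
t=6: S=5, d=5, jump=0, S_7=5
t=7: S=5, d=1, jump=1, S_8=6
t=8: S=6, d=0, jump=2, S_9=8
t=9: S=8, d=4, jump=2, S_10=10
t=10: S=10, d=0, jump=2, S_11=12
t=11: S=12, d=2, jump=0, S_12=12
t=12: S=12, d=4, jump=2, S_13=14
t=13: S=14, d=5, jump=0, S_14=14
t=14: S=14, d=5, jump=0, S_15=14
t=15: S=14, d=4, jump=2, S_16=16


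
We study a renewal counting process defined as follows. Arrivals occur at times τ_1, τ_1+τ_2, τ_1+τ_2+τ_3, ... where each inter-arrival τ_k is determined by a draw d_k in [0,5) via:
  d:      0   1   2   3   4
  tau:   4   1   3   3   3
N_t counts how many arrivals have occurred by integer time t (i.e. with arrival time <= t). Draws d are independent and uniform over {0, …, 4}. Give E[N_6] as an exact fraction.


28831/15625

Inter-arrival values over d=0..4: [4, 1, 3, 3, 3]
Each d has probability 1/5, so the pmf of τ is: f(1) = 1/5, f(3) = 3/5, f(4) = 1/5
Renewal equation for m(n) = E[N_n]: condition on τ_1 = k (if k <= n, one arrival plus a fresh copy on the remaining n−k steps): m(n) = F(n) + Σ_{k<=n} f(k)·m(n−k), where F(n) = P(τ <= n) and m(0) = 0
m(1) = F(1) = 1/5
m(2) = F(2) + f(1)·m(1) = 1/5 + 1/5·1/5 = 6/25
m(3) = F(3) + f(1)·m(2) = 4/5 + 1/5·6/25 = 106/125
m(4) = F(4) + f(1)·m(3) + f(3)·m(1) = 1 + 1/5·106/125 + 3/5·1/5 = 806/625
m(5) = F(5) + f(1)·m(4) + f(3)·m(2) + f(4)·m(1) = 1 + 1/5·806/625 + 3/5·6/25 + 1/5·1/5 = 4506/3125
m(6) = F(6) + f(1)·m(5) + f(3)·m(3) + f(4)·m(2) = 1 + 1/5·4506/3125 + 3/5·106/125 + 1/5·6/25 = 28831/15625
E[N_6] = m(6) = 28831/15625


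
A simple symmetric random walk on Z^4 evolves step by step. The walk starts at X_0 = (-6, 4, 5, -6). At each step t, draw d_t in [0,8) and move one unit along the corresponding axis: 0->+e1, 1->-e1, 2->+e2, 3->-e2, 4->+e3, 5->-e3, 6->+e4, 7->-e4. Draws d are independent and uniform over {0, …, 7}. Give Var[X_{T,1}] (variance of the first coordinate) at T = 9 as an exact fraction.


Outcome values over d=0..7: [1, -1, 0, 0, 0, 0, 0, 0]
Σy = 0, Σy² = 2, M = 8
μ = 0/8 = 0,  σ² = 2/8 − (0)² = 1/4
Independent increments: Var[X_9] = 9·σ² = 9·(1/4) = 9/4

9/4


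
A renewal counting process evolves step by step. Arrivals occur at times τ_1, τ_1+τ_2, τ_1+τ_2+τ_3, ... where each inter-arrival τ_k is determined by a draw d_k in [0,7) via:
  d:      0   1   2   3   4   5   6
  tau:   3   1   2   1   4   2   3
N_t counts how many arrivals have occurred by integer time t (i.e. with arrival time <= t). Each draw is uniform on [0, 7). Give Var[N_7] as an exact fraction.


Inter-arrival values over d=0..6: [3, 1, 2, 1, 4, 2, 3]
Each d has probability 1/7, so the pmf of τ is: f(1) = 2/7, f(2) = 2/7, f(3) = 2/7, f(4) = 1/7
Let p_n(j) = P(N_n = j), with p_0 = [1]. Condition on τ_1: p_n(0) = P(τ > n), and for j >= 1, p_n(j) = Σ_{k<=n} f(k)·p_{n−k}(j−1)
p_1 = [5/7, 2/7]  (j = 0..1)
p_2 = [3/7, 24/49, 4/49]  (j = 0..2)
p_3 = [1/7, 30/49, 76/343, 8/343]  (j = 0..3)
p_4 = [0, 25/49, 136/343, 208/2401, 16/2401]  (j = 0..4)
p_5 = [0, 13/49, 172/343, 480/2401, 528/16807, 32/16807]  (j = 0..5)
p_6 = [0, 5/49, 160/343, 796/2401, 1488/16807, 1280/117649, 64/117649]  (j = 0..6)
p_7 = [0, 1/49, 116/343, 1012/2401, 432/2401, 608/16807, 3008/823543, 128/823543]  (j = 0..7)
E[N_7] = Σ j·p_7(j) = 2375795/823543;  E[N_7²] = Σ j²·p_7(j) = 7485091/823543
Var[N_7] = 7485091/823543 − (2375795/823543)² = 519892415388/678223072849

519892415388/678223072849


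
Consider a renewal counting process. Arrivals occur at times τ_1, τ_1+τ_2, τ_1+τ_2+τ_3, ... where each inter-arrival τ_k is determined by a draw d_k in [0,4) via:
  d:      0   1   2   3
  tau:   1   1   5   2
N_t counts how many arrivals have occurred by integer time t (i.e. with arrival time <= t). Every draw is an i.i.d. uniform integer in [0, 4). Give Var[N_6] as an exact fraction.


6959/4096

Inter-arrival values over d=0..3: [1, 1, 5, 2]
Each d has probability 1/4, so the pmf of τ is: f(1) = 1/2, f(2) = 1/4, f(5) = 1/4
Let p_n(j) = P(N_n = j), with p_0 = [1]. Condition on τ_1: p_n(0) = P(τ > n), and for j >= 1, p_n(j) = Σ_{k<=n} f(k)·p_{n−k}(j−1)
p_1 = [1/2, 1/2]  (j = 0..1)
p_2 = [1/4, 1/2, 1/4]  (j = 0..2)
p_3 = [1/4, 1/4, 3/8, 1/8]  (j = 0..3)
p_4 = [1/4, 3/16, 1/4, 1/4, 1/16]  (j = 0..4)
p_5 = [0, 7/16, 5/32, 7/32, 5/32, 1/32]  (j = 0..5)
p_6 = [0, 3/16, 25/64, 9/64, 11/64, 3/32, 1/64]  (j = 0..6)
E[N_6] = Σ j·p_6(j) = 169/64;  E[N_6²] = Σ j²·p_6(j) = 555/64
Var[N_6] = 555/64 − (169/64)² = 6959/4096


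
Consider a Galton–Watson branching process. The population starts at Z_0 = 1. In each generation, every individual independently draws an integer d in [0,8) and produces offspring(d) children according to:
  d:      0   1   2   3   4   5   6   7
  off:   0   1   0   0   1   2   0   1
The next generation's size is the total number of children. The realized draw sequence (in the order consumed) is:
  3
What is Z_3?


0

gen 0: Z_0=1, draws=[3], offspring=[0], Z_1=0
gen 1: Z_1=0, draws=[], offspring=[], Z_2=0
gen 2: Z_2=0, draws=[], offspring=[], Z_3=0


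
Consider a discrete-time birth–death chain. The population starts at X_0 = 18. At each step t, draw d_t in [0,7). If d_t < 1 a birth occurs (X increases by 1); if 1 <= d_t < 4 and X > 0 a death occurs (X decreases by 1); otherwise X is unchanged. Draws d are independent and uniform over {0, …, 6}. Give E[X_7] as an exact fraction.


16

X can drop by at most 1 per step and X_0 = 18 > T = 7, so X_t >= 18 − t >= 11 > 0 for every t <= 7: the floor at 0 (the 'and X > 0' condition) never binds. Hence X_7 = X_0 + Σ_{t<7} Y_t with i.i.d. increments Y_t = y(d_t) ∈ {+1, −1, 0}.
Outcome values over d=0..6: [1, -1, -1, -1, 0, 0, 0]
Σy = -2, Σy² = 4, M = 7
μ = -2/7 = -2/7,  σ² = 4/7 − (-2/7)² = 24/49
E[X_7] = 18 + 7·(-2/7) = 16


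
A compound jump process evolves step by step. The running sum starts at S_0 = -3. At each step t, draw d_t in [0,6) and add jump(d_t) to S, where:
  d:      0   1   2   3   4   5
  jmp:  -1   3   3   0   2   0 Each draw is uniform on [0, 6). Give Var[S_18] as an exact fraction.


Outcome values over d=0..5: [-1, 3, 3, 0, 2, 0]
Σy = 7, Σy² = 23, M = 6
μ = 7/6 = 7/6,  σ² = 23/6 − (7/6)² = 89/36
Independent increments: Var[S_18] = 18·σ² = 18·(89/36) = 89/2

89/2


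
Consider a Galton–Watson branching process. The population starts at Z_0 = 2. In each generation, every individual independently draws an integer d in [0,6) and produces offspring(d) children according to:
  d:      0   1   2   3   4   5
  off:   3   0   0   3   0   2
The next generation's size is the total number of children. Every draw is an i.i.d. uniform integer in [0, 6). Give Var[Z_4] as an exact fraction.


380800/6561

Outcome values over d=0..5: [3, 0, 0, 3, 0, 2]
Σy = 8, Σy² = 22, M = 6
μ = 8/6 = 4/3,  σ² = 22/6 − (4/3)² = 17/9
V_0 = 0, E_0 = 2
V_1 = 17/9·E_0 + (4/3)²·V_0 = 34/9;  E_1 = 8/3
V_2 = 17/9·E_1 + (4/3)²·V_1 = 952/81;  E_2 = 32/9
V_3 = 17/9·E_2 + (4/3)²·V_2 = 20128/729;  E_3 = 128/27
V_4 = 17/9·E_3 + (4/3)²·V_3 = 380800/6561;  E_4 = 512/81


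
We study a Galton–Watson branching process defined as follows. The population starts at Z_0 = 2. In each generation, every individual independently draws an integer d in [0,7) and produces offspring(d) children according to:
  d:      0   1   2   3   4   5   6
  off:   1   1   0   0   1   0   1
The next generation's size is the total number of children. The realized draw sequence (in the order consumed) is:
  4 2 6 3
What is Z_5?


gen 0: Z_0=2, draws=[4, 2], offspring=[1, 0], Z_1=1
gen 1: Z_1=1, draws=[6], offspring=[1], Z_2=1
gen 2: Z_2=1, draws=[3], offspring=[0], Z_3=0
gen 3: Z_3=0, draws=[], offspring=[], Z_4=0
gen 4: Z_4=0, draws=[], offspring=[], Z_5=0

0


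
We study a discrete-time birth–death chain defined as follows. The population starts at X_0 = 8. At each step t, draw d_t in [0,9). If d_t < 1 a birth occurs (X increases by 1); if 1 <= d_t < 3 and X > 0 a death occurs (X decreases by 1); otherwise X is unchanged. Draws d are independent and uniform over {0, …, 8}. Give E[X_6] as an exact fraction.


22/3

X can drop by at most 1 per step and X_0 = 8 > T = 6, so X_t >= 8 − t >= 2 > 0 for every t <= 6: the floor at 0 (the 'and X > 0' condition) never binds. Hence X_6 = X_0 + Σ_{t<6} Y_t with i.i.d. increments Y_t = y(d_t) ∈ {+1, −1, 0}.
Outcome values over d=0..8: [1, -1, -1, 0, 0, 0, 0, 0, 0]
Σy = -1, Σy² = 3, M = 9
μ = -1/9 = -1/9,  σ² = 3/9 − (-1/9)² = 26/81
E[X_6] = 8 + 6·(-1/9) = 22/3


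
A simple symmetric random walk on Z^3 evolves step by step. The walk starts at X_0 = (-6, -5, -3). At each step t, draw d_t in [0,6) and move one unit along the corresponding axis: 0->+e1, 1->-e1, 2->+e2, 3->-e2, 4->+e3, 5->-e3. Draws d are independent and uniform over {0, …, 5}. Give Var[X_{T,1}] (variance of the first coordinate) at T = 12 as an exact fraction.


4

Outcome values over d=0..5: [1, -1, 0, 0, 0, 0]
Σy = 0, Σy² = 2, M = 6
μ = 0/6 = 0,  σ² = 2/6 − (0)² = 1/3
Independent increments: Var[X_12] = 12·σ² = 12·(1/3) = 4


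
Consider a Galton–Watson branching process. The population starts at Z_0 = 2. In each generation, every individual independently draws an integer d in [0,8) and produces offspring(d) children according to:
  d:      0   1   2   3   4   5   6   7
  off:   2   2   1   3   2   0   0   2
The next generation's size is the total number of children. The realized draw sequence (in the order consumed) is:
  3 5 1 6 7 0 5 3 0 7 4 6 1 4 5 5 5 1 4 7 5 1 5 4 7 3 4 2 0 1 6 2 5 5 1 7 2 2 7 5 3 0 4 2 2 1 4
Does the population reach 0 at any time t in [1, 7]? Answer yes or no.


gen 0: Z_0=2, draws=[3, 5], offspring=[3, 0], Z_1=3
gen 1: Z_1=3, draws=[1, 6, 7], offspring=[2, 0, 2], Z_2=4
gen 2: Z_2=4, draws=[0, 5, 3, 0], offspring=[2, 0, 3, 2], Z_3=7
gen 3: Z_3=7, draws=[7, 4, 6, 1, 4, 5, 5], offspring=[2, 2, 0, 2, 2, 0, 0], Z_4=8
gen 4: Z_4=8, draws=[5, 1, 4, 7, 5, 1, 5, 4], offspring=[0, 2, 2, 2, 0, 2, 0, 2], Z_5=10
gen 5: Z_5=10, draws=[7, 3, 4, 2, 0, 1, 6, 2, 5, 5], offspring=[2, 3, 2, 1, 2, 2, 0, 1, 0, 0], Z_6=13
gen 6: Z_6=13, draws=[1, 7, 2, 2, 7, 5, 3, 0, 4, 2, 2, 1, 4], offspring=[2, 2, 1, 1, 2, 0, 3, 2, 2, 1, 1, 2, 2], Z_7=21

no


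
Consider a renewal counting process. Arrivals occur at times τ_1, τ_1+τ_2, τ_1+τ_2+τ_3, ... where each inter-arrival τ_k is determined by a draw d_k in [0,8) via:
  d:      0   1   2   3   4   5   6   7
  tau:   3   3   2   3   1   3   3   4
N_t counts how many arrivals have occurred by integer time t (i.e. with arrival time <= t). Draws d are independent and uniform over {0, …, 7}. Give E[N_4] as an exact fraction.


5025/4096

Inter-arrival values over d=0..7: [3, 3, 2, 3, 1, 3, 3, 4]
Each d has probability 1/8, so the pmf of τ is: f(1) = 1/8, f(2) = 1/8, f(3) = 5/8, f(4) = 1/8
Renewal equation for m(n) = E[N_n]: condition on τ_1 = k (if k <= n, one arrival plus a fresh copy on the remaining n−k steps): m(n) = F(n) + Σ_{k<=n} f(k)·m(n−k), where F(n) = P(τ <= n) and m(0) = 0
m(1) = F(1) = 1/8
m(2) = F(2) + f(1)·m(1) = 1/4 + 1/8·1/8 = 17/64
m(3) = F(3) + f(1)·m(2) + f(2)·m(1) = 7/8 + 1/8·17/64 + 1/8·1/8 = 473/512
m(4) = F(4) + f(1)·m(3) + f(2)·m(2) + f(3)·m(1) = 1 + 1/8·473/512 + 1/8·17/64 + 5/8·1/8 = 5025/4096
E[N_4] = m(4) = 5025/4096


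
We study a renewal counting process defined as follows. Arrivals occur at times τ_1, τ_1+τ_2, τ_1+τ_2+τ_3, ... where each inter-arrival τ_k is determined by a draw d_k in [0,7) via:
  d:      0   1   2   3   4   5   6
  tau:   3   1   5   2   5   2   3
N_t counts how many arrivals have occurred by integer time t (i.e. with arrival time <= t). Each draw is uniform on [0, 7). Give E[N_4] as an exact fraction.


Inter-arrival values over d=0..6: [3, 1, 5, 2, 5, 2, 3]
Each d has probability 1/7, so the pmf of τ is: f(1) = 1/7, f(2) = 2/7, f(3) = 2/7, f(5) = 2/7
Renewal equation for m(n) = E[N_n]: condition on τ_1 = k (if k <= n, one arrival plus a fresh copy on the remaining n−k steps): m(n) = F(n) + Σ_{k<=n} f(k)·m(n−k), where F(n) = P(τ <= n) and m(0) = 0
m(1) = F(1) = 1/7
m(2) = F(2) + f(1)·m(1) = 3/7 + 1/7·1/7 = 22/49
m(3) = F(3) + f(1)·m(2) + f(2)·m(1) = 5/7 + 1/7·22/49 + 2/7·1/7 = 281/343
m(4) = F(4) + f(1)·m(3) + f(2)·m(2) + f(3)·m(1) = 5/7 + 1/7·281/343 + 2/7·22/49 + 2/7·1/7 = 2402/2401
E[N_4] = m(4) = 2402/2401

2402/2401


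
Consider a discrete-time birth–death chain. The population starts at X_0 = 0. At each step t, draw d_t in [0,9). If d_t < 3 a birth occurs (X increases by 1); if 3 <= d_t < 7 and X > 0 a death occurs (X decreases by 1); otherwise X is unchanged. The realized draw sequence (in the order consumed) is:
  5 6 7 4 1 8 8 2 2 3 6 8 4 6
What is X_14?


t=0: X=0, d=5 → hold, X_1=0
t=1: X=0, d=6 → hold, X_2=0
t=2: X=0, d=7 → hold, X_3=0
t=3: X=0, d=4 → hold, X_4=0
t=4: X=0, d=1 → birth, X_5=1
t=5: X=1, d=8 → hold, X_6=1
t=6: X=1, d=8 → hold, X_7=1
t=7: X=1, d=2 → birth, X_8=2
t=8: X=2, d=2 → birth, X_9=3
t=9: X=3, d=3 → death, X_10=2
t=10: X=2, d=6 → death, X_11=1
t=11: X=1, d=8 → hold, X_12=1
t=12: X=1, d=4 → death, X_13=0
t=13: X=0, d=6 → hold, X_14=0

0


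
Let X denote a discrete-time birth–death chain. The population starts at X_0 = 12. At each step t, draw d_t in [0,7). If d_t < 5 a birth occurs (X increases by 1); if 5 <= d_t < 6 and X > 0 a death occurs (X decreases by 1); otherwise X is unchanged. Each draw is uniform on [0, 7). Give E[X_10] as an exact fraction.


124/7

X can drop by at most 1 per step and X_0 = 12 > T = 10, so X_t >= 12 − t >= 2 > 0 for every t <= 10: the floor at 0 (the 'and X > 0' condition) never binds. Hence X_10 = X_0 + Σ_{t<10} Y_t with i.i.d. increments Y_t = y(d_t) ∈ {+1, −1, 0}.
Outcome values over d=0..6: [1, 1, 1, 1, 1, -1, 0]
Σy = 4, Σy² = 6, M = 7
μ = 4/7 = 4/7,  σ² = 6/7 − (4/7)² = 26/49
E[X_10] = 12 + 10·(4/7) = 124/7
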